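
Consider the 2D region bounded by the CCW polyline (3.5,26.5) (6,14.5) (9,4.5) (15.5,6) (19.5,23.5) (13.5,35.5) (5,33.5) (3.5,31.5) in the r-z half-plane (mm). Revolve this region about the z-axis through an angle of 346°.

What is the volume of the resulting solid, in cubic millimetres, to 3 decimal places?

Volume = 23515.743 mm³

Profile (r,z), 8 vertices: (3.5,26.5) (6,14.5) (9,4.5) (15.5,6) (19.5,23.5) (13.5,35.5) (5,33.5) (3.5,31.5)
edge 0: (3.5,26.5)→(6,14.5)  cross = 3.5·14.5 − 6·26.5 = -108.2500; (r_i+r_j)·cross = 9.5·-108.2500 = -1028.3750
edge 1: (6,14.5)→(9,4.5)  cross = 6·4.5 − 9·14.5 = -103.5000; (r_i+r_j)·cross = 15·-103.5000 = -1552.5000
edge 2: (9,4.5)→(15.5,6)  cross = 9·6 − 15.5·4.5 = -15.7500; (r_i+r_j)·cross = 24.5·-15.7500 = -385.8750
edge 3: (15.5,6)→(19.5,23.5)  cross = 15.5·23.5 − 19.5·6 = 247.2500; (r_i+r_j)·cross = 35·247.2500 = 8653.7500
edge 4: (19.5,23.5)→(13.5,35.5)  cross = 19.5·35.5 − 13.5·23.5 = 375.0000; (r_i+r_j)·cross = 33·375.0000 = 12375.0000
edge 5: (13.5,35.5)→(5,33.5)  cross = 13.5·33.5 − 5·35.5 = 274.7500; (r_i+r_j)·cross = 18.5·274.7500 = 5082.8750
edge 6: (5,33.5)→(3.5,31.5)  cross = 5·31.5 − 3.5·33.5 = 40.2500; (r_i+r_j)·cross = 8.5·40.2500 = 342.1250
edge 7: (3.5,31.5)→(3.5,26.5)  cross = 3.5·26.5 − 3.5·31.5 = -17.5000; (r_i+r_j)·cross = 7·-17.5000 = -122.5000
Σcross = 692.2500 → A = |Σcross|/2 = 346.1250 mm²
Σ(r_i+r_j)·cross = 23364.5000 → first moment M = |Σ|/6 = 3894.0833
R_c = M/A = 3894.0833/346.1250 = 11.2505 mm
θ = 346° = 6.038839 rad
V = θ·R_c·A = 6.038839·11.2505·346.1250 = 23515.743 mm³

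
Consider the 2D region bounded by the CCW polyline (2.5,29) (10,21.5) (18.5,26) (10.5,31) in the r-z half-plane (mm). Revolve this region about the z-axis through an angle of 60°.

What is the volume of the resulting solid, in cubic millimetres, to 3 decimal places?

Profile (r,z), 4 vertices: (2.5,29) (10,21.5) (18.5,26) (10.5,31)
edge 0: (2.5,29)→(10,21.5)  cross = 2.5·21.5 − 10·29 = -236.2500; (r_i+r_j)·cross = 12.5·-236.2500 = -2953.1250
edge 1: (10,21.5)→(18.5,26)  cross = 10·26 − 18.5·21.5 = -137.7500; (r_i+r_j)·cross = 28.5·-137.7500 = -3925.8750
edge 2: (18.5,26)→(10.5,31)  cross = 18.5·31 − 10.5·26 = 300.5000; (r_i+r_j)·cross = 29·300.5000 = 8714.5000
edge 3: (10.5,31)→(2.5,29)  cross = 10.5·29 − 2.5·31 = 227.0000; (r_i+r_j)·cross = 13·227.0000 = 2951.0000
Σcross = 153.5000 → A = |Σcross|/2 = 76.7500 mm²
Σ(r_i+r_j)·cross = 4786.5000 → first moment M = |Σ|/6 = 797.7500
R_c = M/A = 797.7500/76.7500 = 10.3941 mm
θ = 60° = 1.047198 rad
V = θ·R_c·A = 1.047198·10.3941·76.7500 = 835.402 mm³

Volume = 835.402 mm³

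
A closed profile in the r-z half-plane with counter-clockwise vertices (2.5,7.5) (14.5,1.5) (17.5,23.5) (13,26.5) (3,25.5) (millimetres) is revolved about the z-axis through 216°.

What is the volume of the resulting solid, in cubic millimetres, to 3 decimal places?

Profile (r,z), 5 vertices: (2.5,7.5) (14.5,1.5) (17.5,23.5) (13,26.5) (3,25.5)
edge 0: (2.5,7.5)→(14.5,1.5)  cross = 2.5·1.5 − 14.5·7.5 = -105.0000; (r_i+r_j)·cross = 17·-105.0000 = -1785.0000
edge 1: (14.5,1.5)→(17.5,23.5)  cross = 14.5·23.5 − 17.5·1.5 = 314.5000; (r_i+r_j)·cross = 32·314.5000 = 10064.0000
edge 2: (17.5,23.5)→(13,26.5)  cross = 17.5·26.5 − 13·23.5 = 158.2500; (r_i+r_j)·cross = 30.5·158.2500 = 4826.6250
edge 3: (13,26.5)→(3,25.5)  cross = 13·25.5 − 3·26.5 = 252.0000; (r_i+r_j)·cross = 16·252.0000 = 4032.0000
edge 4: (3,25.5)→(2.5,7.5)  cross = 3·7.5 − 2.5·25.5 = -41.2500; (r_i+r_j)·cross = 5.5·-41.2500 = -226.8750
Σcross = 578.5000 → A = |Σcross|/2 = 289.2500 mm²
Σ(r_i+r_j)·cross = 16910.7500 → first moment M = |Σ|/6 = 2818.4583
R_c = M/A = 2818.4583/289.2500 = 9.7440 mm
θ = 216° = 3.769911 rad
V = θ·R_c·A = 3.769911·9.7440·289.2500 = 10625.338 mm³

Volume = 10625.338 mm³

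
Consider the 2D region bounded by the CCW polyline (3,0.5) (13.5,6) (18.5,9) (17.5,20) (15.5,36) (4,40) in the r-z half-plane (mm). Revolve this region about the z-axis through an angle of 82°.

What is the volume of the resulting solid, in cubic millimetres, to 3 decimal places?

Profile (r,z), 6 vertices: (3,0.5) (13.5,6) (18.5,9) (17.5,20) (15.5,36) (4,40)
edge 0: (3,0.5)→(13.5,6)  cross = 3·6 − 13.5·0.5 = 11.2500; (r_i+r_j)·cross = 16.5·11.2500 = 185.6250
edge 1: (13.5,6)→(18.5,9)  cross = 13.5·9 − 18.5·6 = 10.5000; (r_i+r_j)·cross = 32·10.5000 = 336.0000
edge 2: (18.5,9)→(17.5,20)  cross = 18.5·20 − 17.5·9 = 212.5000; (r_i+r_j)·cross = 36·212.5000 = 7650.0000
edge 3: (17.5,20)→(15.5,36)  cross = 17.5·36 − 15.5·20 = 320.0000; (r_i+r_j)·cross = 33·320.0000 = 10560.0000
edge 4: (15.5,36)→(4,40)  cross = 15.5·40 − 4·36 = 476.0000; (r_i+r_j)·cross = 19.5·476.0000 = 9282.0000
edge 5: (4,40)→(3,0.5)  cross = 4·0.5 − 3·40 = -118.0000; (r_i+r_j)·cross = 7·-118.0000 = -826.0000
Σcross = 912.2500 → A = |Σcross|/2 = 456.1250 mm²
Σ(r_i+r_j)·cross = 27187.6250 → first moment M = |Σ|/6 = 4531.2708
R_c = M/A = 4531.2708/456.1250 = 9.9343 mm
θ = 82° = 1.431170 rad
V = θ·R_c·A = 1.431170·9.9343·456.1250 = 6485.019 mm³

Volume = 6485.019 mm³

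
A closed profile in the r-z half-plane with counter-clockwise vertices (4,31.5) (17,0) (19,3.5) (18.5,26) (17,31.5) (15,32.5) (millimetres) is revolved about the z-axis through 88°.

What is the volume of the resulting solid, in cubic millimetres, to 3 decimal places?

Profile (r,z), 6 vertices: (4,31.5) (17,0) (19,3.5) (18.5,26) (17,31.5) (15,32.5)
edge 0: (4,31.5)→(17,0)  cross = 4·0 − 17·31.5 = -535.5000; (r_i+r_j)·cross = 21·-535.5000 = -11245.5000
edge 1: (17,0)→(19,3.5)  cross = 17·3.5 − 19·0 = 59.5000; (r_i+r_j)·cross = 36·59.5000 = 2142.0000
edge 2: (19,3.5)→(18.5,26)  cross = 19·26 − 18.5·3.5 = 429.2500; (r_i+r_j)·cross = 37.5·429.2500 = 16096.8750
edge 3: (18.5,26)→(17,31.5)  cross = 18.5·31.5 − 17·26 = 140.7500; (r_i+r_j)·cross = 35.5·140.7500 = 4996.6250
edge 4: (17,31.5)→(15,32.5)  cross = 17·32.5 − 15·31.5 = 80.0000; (r_i+r_j)·cross = 32·80.0000 = 2560.0000
edge 5: (15,32.5)→(4,31.5)  cross = 15·31.5 − 4·32.5 = 342.5000; (r_i+r_j)·cross = 19·342.5000 = 6507.5000
Σcross = 516.5000 → A = |Σcross|/2 = 258.2500 mm²
Σ(r_i+r_j)·cross = 21057.5000 → first moment M = |Σ|/6 = 3509.5833
R_c = M/A = 3509.5833/258.2500 = 13.5899 mm
θ = 88° = 1.535890 rad
V = θ·R_c·A = 1.535890·13.5899·258.2500 = 5390.333 mm³

Volume = 5390.333 mm³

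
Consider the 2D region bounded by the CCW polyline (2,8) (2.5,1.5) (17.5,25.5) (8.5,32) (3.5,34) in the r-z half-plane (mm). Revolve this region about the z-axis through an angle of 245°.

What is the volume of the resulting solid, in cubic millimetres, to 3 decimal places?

Profile (r,z), 5 vertices: (2,8) (2.5,1.5) (17.5,25.5) (8.5,32) (3.5,34)
edge 0: (2,8)→(2.5,1.5)  cross = 2·1.5 − 2.5·8 = -17.0000; (r_i+r_j)·cross = 4.5·-17.0000 = -76.5000
edge 1: (2.5,1.5)→(17.5,25.5)  cross = 2.5·25.5 − 17.5·1.5 = 37.5000; (r_i+r_j)·cross = 20·37.5000 = 750.0000
edge 2: (17.5,25.5)→(8.5,32)  cross = 17.5·32 − 8.5·25.5 = 343.2500; (r_i+r_j)·cross = 26·343.2500 = 8924.5000
edge 3: (8.5,32)→(3.5,34)  cross = 8.5·34 − 3.5·32 = 177.0000; (r_i+r_j)·cross = 12·177.0000 = 2124.0000
edge 4: (3.5,34)→(2,8)  cross = 3.5·8 − 2·34 = -40.0000; (r_i+r_j)·cross = 5.5·-40.0000 = -220.0000
Σcross = 500.7500 → A = |Σcross|/2 = 250.3750 mm²
Σ(r_i+r_j)·cross = 11502.0000 → first moment M = |Σ|/6 = 1917.0000
R_c = M/A = 1917.0000/250.3750 = 7.6565 mm
θ = 245° = 4.276057 rad
V = θ·R_c·A = 4.276057·7.6565·250.3750 = 8197.201 mm³

Volume = 8197.201 mm³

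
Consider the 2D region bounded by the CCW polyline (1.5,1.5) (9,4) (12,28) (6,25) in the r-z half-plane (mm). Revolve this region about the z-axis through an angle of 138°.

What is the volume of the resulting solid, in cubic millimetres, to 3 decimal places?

Volume = 2556.078 mm³

Profile (r,z), 4 vertices: (1.5,1.5) (9,4) (12,28) (6,25)
edge 0: (1.5,1.5)→(9,4)  cross = 1.5·4 − 9·1.5 = -7.5000; (r_i+r_j)·cross = 10.5·-7.5000 = -78.7500
edge 1: (9,4)→(12,28)  cross = 9·28 − 12·4 = 204.0000; (r_i+r_j)·cross = 21·204.0000 = 4284.0000
edge 2: (12,28)→(6,25)  cross = 12·25 − 6·28 = 132.0000; (r_i+r_j)·cross = 18·132.0000 = 2376.0000
edge 3: (6,25)→(1.5,1.5)  cross = 6·1.5 − 1.5·25 = -28.5000; (r_i+r_j)·cross = 7.5·-28.5000 = -213.7500
Σcross = 300.0000 → A = |Σcross|/2 = 150.0000 mm²
Σ(r_i+r_j)·cross = 6367.5000 → first moment M = |Σ|/6 = 1061.2500
R_c = M/A = 1061.2500/150.0000 = 7.0750 mm
θ = 138° = 2.408554 rad
V = θ·R_c·A = 2.408554·7.0750·150.0000 = 2556.078 mm³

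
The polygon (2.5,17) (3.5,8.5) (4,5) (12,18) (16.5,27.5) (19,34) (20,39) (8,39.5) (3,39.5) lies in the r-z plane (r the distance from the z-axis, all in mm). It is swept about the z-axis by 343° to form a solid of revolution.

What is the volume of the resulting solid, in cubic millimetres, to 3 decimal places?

Profile (r,z), 9 vertices: (2.5,17) (3.5,8.5) (4,5) (12,18) (16.5,27.5) (19,34) (20,39) (8,39.5) (3,39.5)
edge 0: (2.5,17)→(3.5,8.5)  cross = 2.5·8.5 − 3.5·17 = -38.2500; (r_i+r_j)·cross = 6·-38.2500 = -229.5000
edge 1: (3.5,8.5)→(4,5)  cross = 3.5·5 − 4·8.5 = -16.5000; (r_i+r_j)·cross = 7.5·-16.5000 = -123.7500
edge 2: (4,5)→(12,18)  cross = 4·18 − 12·5 = 12.0000; (r_i+r_j)·cross = 16·12.0000 = 192.0000
edge 3: (12,18)→(16.5,27.5)  cross = 12·27.5 − 16.5·18 = 33.0000; (r_i+r_j)·cross = 28.5·33.0000 = 940.5000
edge 4: (16.5,27.5)→(19,34)  cross = 16.5·34 − 19·27.5 = 38.5000; (r_i+r_j)·cross = 35.5·38.5000 = 1366.7500
edge 5: (19,34)→(20,39)  cross = 19·39 − 20·34 = 61.0000; (r_i+r_j)·cross = 39·61.0000 = 2379.0000
edge 6: (20,39)→(8,39.5)  cross = 20·39.5 − 8·39 = 478.0000; (r_i+r_j)·cross = 28·478.0000 = 13384.0000
edge 7: (8,39.5)→(3,39.5)  cross = 8·39.5 − 3·39.5 = 197.5000; (r_i+r_j)·cross = 11·197.5000 = 2172.5000
edge 8: (3,39.5)→(2.5,17)  cross = 3·17 − 2.5·39.5 = -47.7500; (r_i+r_j)·cross = 5.5·-47.7500 = -262.6250
Σcross = 717.5000 → A = |Σcross|/2 = 358.7500 mm²
Σ(r_i+r_j)·cross = 19818.8750 → first moment M = |Σ|/6 = 3303.1458
R_c = M/A = 3303.1458/358.7500 = 9.2074 mm
θ = 343° = 5.986479 rad
V = θ·R_c·A = 5.986479·9.2074·358.7500 = 19774.214 mm³

Volume = 19774.214 mm³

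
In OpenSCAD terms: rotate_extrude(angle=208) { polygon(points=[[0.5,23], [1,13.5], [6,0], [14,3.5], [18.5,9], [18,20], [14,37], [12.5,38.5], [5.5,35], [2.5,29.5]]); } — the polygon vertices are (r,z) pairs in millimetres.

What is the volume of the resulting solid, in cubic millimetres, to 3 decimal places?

Volume = 17292.408 mm³

Profile (r,z), 10 vertices: (0.5,23) (1,13.5) (6,0) (14,3.5) (18.5,9) (18,20) (14,37) (12.5,38.5) (5.5,35) (2.5,29.5)
edge 0: (0.5,23)→(1,13.5)  cross = 0.5·13.5 − 1·23 = -16.2500; (r_i+r_j)·cross = 1.5·-16.2500 = -24.3750
edge 1: (1,13.5)→(6,0)  cross = 1·0 − 6·13.5 = -81.0000; (r_i+r_j)·cross = 7·-81.0000 = -567.0000
edge 2: (6,0)→(14,3.5)  cross = 6·3.5 − 14·0 = 21.0000; (r_i+r_j)·cross = 20·21.0000 = 420.0000
edge 3: (14,3.5)→(18.5,9)  cross = 14·9 − 18.5·3.5 = 61.2500; (r_i+r_j)·cross = 32.5·61.2500 = 1990.6250
edge 4: (18.5,9)→(18,20)  cross = 18.5·20 − 18·9 = 208.0000; (r_i+r_j)·cross = 36.5·208.0000 = 7592.0000
edge 5: (18,20)→(14,37)  cross = 18·37 − 14·20 = 386.0000; (r_i+r_j)·cross = 32·386.0000 = 12352.0000
edge 6: (14,37)→(12.5,38.5)  cross = 14·38.5 − 12.5·37 = 76.5000; (r_i+r_j)·cross = 26.5·76.5000 = 2027.2500
edge 7: (12.5,38.5)→(5.5,35)  cross = 12.5·35 − 5.5·38.5 = 225.7500; (r_i+r_j)·cross = 18·225.7500 = 4063.5000
edge 8: (5.5,35)→(2.5,29.5)  cross = 5.5·29.5 − 2.5·35 = 74.7500; (r_i+r_j)·cross = 8·74.7500 = 598.0000
edge 9: (2.5,29.5)→(0.5,23)  cross = 2.5·23 − 0.5·29.5 = 42.7500; (r_i+r_j)·cross = 3·42.7500 = 128.2500
Σcross = 998.7500 → A = |Σcross|/2 = 499.3750 mm²
Σ(r_i+r_j)·cross = 28580.2500 → first moment M = |Σ|/6 = 4763.3750
R_c = M/A = 4763.3750/499.3750 = 9.5387 mm
θ = 208° = 3.630285 rad
V = θ·R_c·A = 3.630285·9.5387·499.3750 = 17292.408 mm³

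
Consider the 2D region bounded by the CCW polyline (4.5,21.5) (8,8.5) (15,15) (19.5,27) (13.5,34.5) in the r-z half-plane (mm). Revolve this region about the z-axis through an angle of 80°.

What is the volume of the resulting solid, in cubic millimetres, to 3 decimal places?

Volume = 3406.679 mm³

Profile (r,z), 5 vertices: (4.5,21.5) (8,8.5) (15,15) (19.5,27) (13.5,34.5)
edge 0: (4.5,21.5)→(8,8.5)  cross = 4.5·8.5 − 8·21.5 = -133.7500; (r_i+r_j)·cross = 12.5·-133.7500 = -1671.8750
edge 1: (8,8.5)→(15,15)  cross = 8·15 − 15·8.5 = -7.5000; (r_i+r_j)·cross = 23·-7.5000 = -172.5000
edge 2: (15,15)→(19.5,27)  cross = 15·27 − 19.5·15 = 112.5000; (r_i+r_j)·cross = 34.5·112.5000 = 3881.2500
edge 3: (19.5,27)→(13.5,34.5)  cross = 19.5·34.5 − 13.5·27 = 308.2500; (r_i+r_j)·cross = 33·308.2500 = 10172.2500
edge 4: (13.5,34.5)→(4.5,21.5)  cross = 13.5·21.5 − 4.5·34.5 = 135.0000; (r_i+r_j)·cross = 18·135.0000 = 2430.0000
Σcross = 414.5000 → A = |Σcross|/2 = 207.2500 mm²
Σ(r_i+r_j)·cross = 14639.1250 → first moment M = |Σ|/6 = 2439.8542
R_c = M/A = 2439.8542/207.2500 = 11.7725 mm
θ = 80° = 1.396263 rad
V = θ·R_c·A = 1.396263·11.7725·207.2500 = 3406.679 mm³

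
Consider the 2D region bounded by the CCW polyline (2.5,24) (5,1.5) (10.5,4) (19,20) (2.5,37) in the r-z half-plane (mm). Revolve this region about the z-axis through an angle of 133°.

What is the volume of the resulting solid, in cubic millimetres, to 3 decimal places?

Profile (r,z), 5 vertices: (2.5,24) (5,1.5) (10.5,4) (19,20) (2.5,37)
edge 0: (2.5,24)→(5,1.5)  cross = 2.5·1.5 − 5·24 = -116.2500; (r_i+r_j)·cross = 7.5·-116.2500 = -871.8750
edge 1: (5,1.5)→(10.5,4)  cross = 5·4 − 10.5·1.5 = 4.2500; (r_i+r_j)·cross = 15.5·4.2500 = 65.8750
edge 2: (10.5,4)→(19,20)  cross = 10.5·20 − 19·4 = 134.0000; (r_i+r_j)·cross = 29.5·134.0000 = 3953.0000
edge 3: (19,20)→(2.5,37)  cross = 19·37 − 2.5·20 = 653.0000; (r_i+r_j)·cross = 21.5·653.0000 = 14039.5000
edge 4: (2.5,37)→(2.5,24)  cross = 2.5·24 − 2.5·37 = -32.5000; (r_i+r_j)·cross = 5·-32.5000 = -162.5000
Σcross = 642.5000 → A = |Σcross|/2 = 321.2500 mm²
Σ(r_i+r_j)·cross = 17024.0000 → first moment M = |Σ|/6 = 2837.3333
R_c = M/A = 2837.3333/321.2500 = 8.8322 mm
θ = 133° = 2.321288 rad
V = θ·R_c·A = 2.321288·8.8322·321.2500 = 6586.268 mm³

Volume = 6586.268 mm³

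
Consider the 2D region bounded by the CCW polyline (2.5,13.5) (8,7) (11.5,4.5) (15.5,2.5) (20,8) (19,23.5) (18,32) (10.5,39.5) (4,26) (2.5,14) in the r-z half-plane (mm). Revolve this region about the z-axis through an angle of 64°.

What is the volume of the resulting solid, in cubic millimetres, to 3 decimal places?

Volume = 5815.763 mm³

Profile (r,z), 10 vertices: (2.5,13.5) (8,7) (11.5,4.5) (15.5,2.5) (20,8) (19,23.5) (18,32) (10.5,39.5) (4,26) (2.5,14)
edge 0: (2.5,13.5)→(8,7)  cross = 2.5·7 − 8·13.5 = -90.5000; (r_i+r_j)·cross = 10.5·-90.5000 = -950.2500
edge 1: (8,7)→(11.5,4.5)  cross = 8·4.5 − 11.5·7 = -44.5000; (r_i+r_j)·cross = 19.5·-44.5000 = -867.7500
edge 2: (11.5,4.5)→(15.5,2.5)  cross = 11.5·2.5 − 15.5·4.5 = -41.0000; (r_i+r_j)·cross = 27·-41.0000 = -1107.0000
edge 3: (15.5,2.5)→(20,8)  cross = 15.5·8 − 20·2.5 = 74.0000; (r_i+r_j)·cross = 35.5·74.0000 = 2627.0000
edge 4: (20,8)→(19,23.5)  cross = 20·23.5 − 19·8 = 318.0000; (r_i+r_j)·cross = 39·318.0000 = 12402.0000
edge 5: (19,23.5)→(18,32)  cross = 19·32 − 18·23.5 = 185.0000; (r_i+r_j)·cross = 37·185.0000 = 6845.0000
edge 6: (18,32)→(10.5,39.5)  cross = 18·39.5 − 10.5·32 = 375.0000; (r_i+r_j)·cross = 28.5·375.0000 = 10687.5000
edge 7: (10.5,39.5)→(4,26)  cross = 10.5·26 − 4·39.5 = 115.0000; (r_i+r_j)·cross = 14.5·115.0000 = 1667.5000
edge 8: (4,26)→(2.5,14)  cross = 4·14 − 2.5·26 = -9.0000; (r_i+r_j)·cross = 6.5·-9.0000 = -58.5000
edge 9: (2.5,14)→(2.5,13.5)  cross = 2.5·13.5 − 2.5·14 = -1.2500; (r_i+r_j)·cross = 5·-1.2500 = -6.2500
Σcross = 880.7500 → A = |Σcross|/2 = 440.3750 mm²
Σ(r_i+r_j)·cross = 31239.2500 → first moment M = |Σ|/6 = 5206.5417
R_c = M/A = 5206.5417/440.3750 = 11.8230 mm
θ = 64° = 1.117011 rad
V = θ·R_c·A = 1.117011·11.8230·440.3750 = 5815.763 mm³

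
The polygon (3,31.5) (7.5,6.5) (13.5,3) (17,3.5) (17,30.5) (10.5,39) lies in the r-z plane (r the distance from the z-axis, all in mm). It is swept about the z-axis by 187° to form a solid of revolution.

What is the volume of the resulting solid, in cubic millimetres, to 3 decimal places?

Volume = 13140.329 mm³

Profile (r,z), 6 vertices: (3,31.5) (7.5,6.5) (13.5,3) (17,3.5) (17,30.5) (10.5,39)
edge 0: (3,31.5)→(7.5,6.5)  cross = 3·6.5 − 7.5·31.5 = -216.7500; (r_i+r_j)·cross = 10.5·-216.7500 = -2275.8750
edge 1: (7.5,6.5)→(13.5,3)  cross = 7.5·3 − 13.5·6.5 = -65.2500; (r_i+r_j)·cross = 21·-65.2500 = -1370.2500
edge 2: (13.5,3)→(17,3.5)  cross = 13.5·3.5 − 17·3 = -3.7500; (r_i+r_j)·cross = 30.5·-3.7500 = -114.3750
edge 3: (17,3.5)→(17,30.5)  cross = 17·30.5 − 17·3.5 = 459.0000; (r_i+r_j)·cross = 34·459.0000 = 15606.0000
edge 4: (17,30.5)→(10.5,39)  cross = 17·39 − 10.5·30.5 = 342.7500; (r_i+r_j)·cross = 27.5·342.7500 = 9425.6250
edge 5: (10.5,39)→(3,31.5)  cross = 10.5·31.5 − 3·39 = 213.7500; (r_i+r_j)·cross = 13.5·213.7500 = 2885.6250
Σcross = 729.7500 → A = |Σcross|/2 = 364.8750 mm²
Σ(r_i+r_j)·cross = 24156.7500 → first moment M = |Σ|/6 = 4026.1250
R_c = M/A = 4026.1250/364.8750 = 11.0343 mm
θ = 187° = 3.263766 rad
V = θ·R_c·A = 3.263766·11.0343·364.8750 = 13140.329 mm³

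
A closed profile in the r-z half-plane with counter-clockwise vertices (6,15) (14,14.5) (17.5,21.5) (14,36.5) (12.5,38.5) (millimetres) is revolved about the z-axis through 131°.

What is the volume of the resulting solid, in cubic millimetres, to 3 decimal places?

Volume = 4212.896 mm³

Profile (r,z), 5 vertices: (6,15) (14,14.5) (17.5,21.5) (14,36.5) (12.5,38.5)
edge 0: (6,15)→(14,14.5)  cross = 6·14.5 − 14·15 = -123.0000; (r_i+r_j)·cross = 20·-123.0000 = -2460.0000
edge 1: (14,14.5)→(17.5,21.5)  cross = 14·21.5 − 17.5·14.5 = 47.2500; (r_i+r_j)·cross = 31.5·47.2500 = 1488.3750
edge 2: (17.5,21.5)→(14,36.5)  cross = 17.5·36.5 − 14·21.5 = 337.7500; (r_i+r_j)·cross = 31.5·337.7500 = 10639.1250
edge 3: (14,36.5)→(12.5,38.5)  cross = 14·38.5 − 12.5·36.5 = 82.7500; (r_i+r_j)·cross = 26.5·82.7500 = 2192.8750
edge 4: (12.5,38.5)→(6,15)  cross = 12.5·15 − 6·38.5 = -43.5000; (r_i+r_j)·cross = 18.5·-43.5000 = -804.7500
Σcross = 301.2500 → A = |Σcross|/2 = 150.6250 mm²
Σ(r_i+r_j)·cross = 11055.6250 → first moment M = |Σ|/6 = 1842.6042
R_c = M/A = 1842.6042/150.6250 = 12.2331 mm
θ = 131° = 2.286381 rad
V = θ·R_c·A = 2.286381·12.2331·150.6250 = 4212.896 mm³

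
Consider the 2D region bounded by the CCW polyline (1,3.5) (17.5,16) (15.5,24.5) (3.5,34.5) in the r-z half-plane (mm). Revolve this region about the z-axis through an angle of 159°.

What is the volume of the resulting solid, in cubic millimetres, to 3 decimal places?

Profile (r,z), 4 vertices: (1,3.5) (17.5,16) (15.5,24.5) (3.5,34.5)
edge 0: (1,3.5)→(17.5,16)  cross = 1·16 − 17.5·3.5 = -45.2500; (r_i+r_j)·cross = 18.5·-45.2500 = -837.1250
edge 1: (17.5,16)→(15.5,24.5)  cross = 17.5·24.5 − 15.5·16 = 180.7500; (r_i+r_j)·cross = 33·180.7500 = 5964.7500
edge 2: (15.5,24.5)→(3.5,34.5)  cross = 15.5·34.5 − 3.5·24.5 = 449.0000; (r_i+r_j)·cross = 19·449.0000 = 8531.0000
edge 3: (3.5,34.5)→(1,3.5)  cross = 3.5·3.5 − 1·34.5 = -22.2500; (r_i+r_j)·cross = 4.5·-22.2500 = -100.1250
Σcross = 562.2500 → A = |Σcross|/2 = 281.1250 mm²
Σ(r_i+r_j)·cross = 13558.5000 → first moment M = |Σ|/6 = 2259.7500
R_c = M/A = 2259.7500/281.1250 = 8.0382 mm
θ = 159° = 2.775074 rad
V = θ·R_c·A = 2.775074·8.0382·281.1250 = 6270.972 mm³

Volume = 6270.972 mm³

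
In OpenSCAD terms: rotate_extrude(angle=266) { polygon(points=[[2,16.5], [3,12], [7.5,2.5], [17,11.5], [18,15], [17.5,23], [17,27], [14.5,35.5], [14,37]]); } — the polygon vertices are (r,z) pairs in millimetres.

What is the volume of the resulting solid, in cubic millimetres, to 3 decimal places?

Volume = 15679.429 mm³

Profile (r,z), 9 vertices: (2,16.5) (3,12) (7.5,2.5) (17,11.5) (18,15) (17.5,23) (17,27) (14.5,35.5) (14,37)
edge 0: (2,16.5)→(3,12)  cross = 2·12 − 3·16.5 = -25.5000; (r_i+r_j)·cross = 5·-25.5000 = -127.5000
edge 1: (3,12)→(7.5,2.5)  cross = 3·2.5 − 7.5·12 = -82.5000; (r_i+r_j)·cross = 10.5·-82.5000 = -866.2500
edge 2: (7.5,2.5)→(17,11.5)  cross = 7.5·11.5 − 17·2.5 = 43.7500; (r_i+r_j)·cross = 24.5·43.7500 = 1071.8750
edge 3: (17,11.5)→(18,15)  cross = 17·15 − 18·11.5 = 48.0000; (r_i+r_j)·cross = 35·48.0000 = 1680.0000
edge 4: (18,15)→(17.5,23)  cross = 18·23 − 17.5·15 = 151.5000; (r_i+r_j)·cross = 35.5·151.5000 = 5378.2500
edge 5: (17.5,23)→(17,27)  cross = 17.5·27 − 17·23 = 81.5000; (r_i+r_j)·cross = 34.5·81.5000 = 2811.7500
edge 6: (17,27)→(14.5,35.5)  cross = 17·35.5 − 14.5·27 = 212.0000; (r_i+r_j)·cross = 31.5·212.0000 = 6678.0000
edge 7: (14.5,35.5)→(14,37)  cross = 14.5·37 − 14·35.5 = 39.5000; (r_i+r_j)·cross = 28.5·39.5000 = 1125.7500
edge 8: (14,37)→(2,16.5)  cross = 14·16.5 − 2·37 = 157.0000; (r_i+r_j)·cross = 16·157.0000 = 2512.0000
Σcross = 625.2500 → A = |Σcross|/2 = 312.6250 mm²
Σ(r_i+r_j)·cross = 20263.8750 → first moment M = |Σ|/6 = 3377.3125
R_c = M/A = 3377.3125/312.6250 = 10.8031 mm
θ = 266° = 4.642576 rad
V = θ·R_c·A = 4.642576·10.8031·312.6250 = 15679.429 mm³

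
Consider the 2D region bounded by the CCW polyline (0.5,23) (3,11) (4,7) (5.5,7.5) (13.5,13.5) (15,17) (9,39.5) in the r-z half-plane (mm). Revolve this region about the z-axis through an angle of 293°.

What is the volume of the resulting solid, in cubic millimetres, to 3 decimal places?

Volume = 10329.373 mm³

Profile (r,z), 7 vertices: (0.5,23) (3,11) (4,7) (5.5,7.5) (13.5,13.5) (15,17) (9,39.5)
edge 0: (0.5,23)→(3,11)  cross = 0.5·11 − 3·23 = -63.5000; (r_i+r_j)·cross = 3.5·-63.5000 = -222.2500
edge 1: (3,11)→(4,7)  cross = 3·7 − 4·11 = -23.0000; (r_i+r_j)·cross = 7·-23.0000 = -161.0000
edge 2: (4,7)→(5.5,7.5)  cross = 4·7.5 − 5.5·7 = -8.5000; (r_i+r_j)·cross = 9.5·-8.5000 = -80.7500
edge 3: (5.5,7.5)→(13.5,13.5)  cross = 5.5·13.5 − 13.5·7.5 = -27.0000; (r_i+r_j)·cross = 19·-27.0000 = -513.0000
edge 4: (13.5,13.5)→(15,17)  cross = 13.5·17 − 15·13.5 = 27.0000; (r_i+r_j)·cross = 28.5·27.0000 = 769.5000
edge 5: (15,17)→(9,39.5)  cross = 15·39.5 − 9·17 = 439.5000; (r_i+r_j)·cross = 24·439.5000 = 10548.0000
edge 6: (9,39.5)→(0.5,23)  cross = 9·23 − 0.5·39.5 = 187.2500; (r_i+r_j)·cross = 9.5·187.2500 = 1778.8750
Σcross = 531.7500 → A = |Σcross|/2 = 265.8750 mm²
Σ(r_i+r_j)·cross = 12119.3750 → first moment M = |Σ|/6 = 2019.8958
R_c = M/A = 2019.8958/265.8750 = 7.5972 mm
θ = 293° = 5.113815 rad
V = θ·R_c·A = 5.113815·7.5972·265.8750 = 10329.373 mm³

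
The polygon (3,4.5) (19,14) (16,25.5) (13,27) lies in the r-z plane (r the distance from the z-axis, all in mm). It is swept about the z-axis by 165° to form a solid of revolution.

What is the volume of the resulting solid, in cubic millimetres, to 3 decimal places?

Volume = 5142.831 mm³

Profile (r,z), 4 vertices: (3,4.5) (19,14) (16,25.5) (13,27)
edge 0: (3,4.5)→(19,14)  cross = 3·14 − 19·4.5 = -43.5000; (r_i+r_j)·cross = 22·-43.5000 = -957.0000
edge 1: (19,14)→(16,25.5)  cross = 19·25.5 − 16·14 = 260.5000; (r_i+r_j)·cross = 35·260.5000 = 9117.5000
edge 2: (16,25.5)→(13,27)  cross = 16·27 − 13·25.5 = 100.5000; (r_i+r_j)·cross = 29·100.5000 = 2914.5000
edge 3: (13,27)→(3,4.5)  cross = 13·4.5 − 3·27 = -22.5000; (r_i+r_j)·cross = 16·-22.5000 = -360.0000
Σcross = 295.0000 → A = |Σcross|/2 = 147.5000 mm²
Σ(r_i+r_j)·cross = 10715.0000 → first moment M = |Σ|/6 = 1785.8333
R_c = M/A = 1785.8333/147.5000 = 12.1073 mm
θ = 165° = 2.879793 rad
V = θ·R_c·A = 2.879793·12.1073·147.5000 = 5142.831 mm³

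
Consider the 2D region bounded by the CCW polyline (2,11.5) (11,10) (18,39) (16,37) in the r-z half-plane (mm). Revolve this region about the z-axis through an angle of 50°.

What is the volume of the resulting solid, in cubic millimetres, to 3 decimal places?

Volume = 1344.558 mm³

Profile (r,z), 4 vertices: (2,11.5) (11,10) (18,39) (16,37)
edge 0: (2,11.5)→(11,10)  cross = 2·10 − 11·11.5 = -106.5000; (r_i+r_j)·cross = 13·-106.5000 = -1384.5000
edge 1: (11,10)→(18,39)  cross = 11·39 − 18·10 = 249.0000; (r_i+r_j)·cross = 29·249.0000 = 7221.0000
edge 2: (18,39)→(16,37)  cross = 18·37 − 16·39 = 42.0000; (r_i+r_j)·cross = 34·42.0000 = 1428.0000
edge 3: (16,37)→(2,11.5)  cross = 16·11.5 − 2·37 = 110.0000; (r_i+r_j)·cross = 18·110.0000 = 1980.0000
Σcross = 294.5000 → A = |Σcross|/2 = 147.2500 mm²
Σ(r_i+r_j)·cross = 9244.5000 → first moment M = |Σ|/6 = 1540.7500
R_c = M/A = 1540.7500/147.2500 = 10.4635 mm
θ = 50° = 0.872665 rad
V = θ·R_c·A = 0.872665·10.4635·147.2500 = 1344.558 mm³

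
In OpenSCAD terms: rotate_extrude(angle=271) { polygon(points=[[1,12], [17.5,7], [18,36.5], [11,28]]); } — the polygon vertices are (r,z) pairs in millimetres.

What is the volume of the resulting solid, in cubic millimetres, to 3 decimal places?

Profile (r,z), 4 vertices: (1,12) (17.5,7) (18,36.5) (11,28)
edge 0: (1,12)→(17.5,7)  cross = 1·7 − 17.5·12 = -203.0000; (r_i+r_j)·cross = 18.5·-203.0000 = -3755.5000
edge 1: (17.5,7)→(18,36.5)  cross = 17.5·36.5 − 18·7 = 512.7500; (r_i+r_j)·cross = 35.5·512.7500 = 18202.6250
edge 2: (18,36.5)→(11,28)  cross = 18·28 − 11·36.5 = 102.5000; (r_i+r_j)·cross = 29·102.5000 = 2972.5000
edge 3: (11,28)→(1,12)  cross = 11·12 − 1·28 = 104.0000; (r_i+r_j)·cross = 12·104.0000 = 1248.0000
Σcross = 516.2500 → A = |Σcross|/2 = 258.1250 mm²
Σ(r_i+r_j)·cross = 18667.6250 → first moment M = |Σ|/6 = 3111.2708
R_c = M/A = 3111.2708/258.1250 = 12.0533 mm
θ = 271° = 4.729842 rad
V = θ·R_c·A = 4.729842·12.0533·258.1250 = 14715.820 mm³

Volume = 14715.820 mm³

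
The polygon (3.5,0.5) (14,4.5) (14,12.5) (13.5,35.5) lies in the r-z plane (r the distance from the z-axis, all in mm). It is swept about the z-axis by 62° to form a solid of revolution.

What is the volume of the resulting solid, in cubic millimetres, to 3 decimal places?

Profile (r,z), 4 vertices: (3.5,0.5) (14,4.5) (14,12.5) (13.5,35.5)
edge 0: (3.5,0.5)→(14,4.5)  cross = 3.5·4.5 − 14·0.5 = 8.7500; (r_i+r_j)·cross = 17.5·8.7500 = 153.1250
edge 1: (14,4.5)→(14,12.5)  cross = 14·12.5 − 14·4.5 = 112.0000; (r_i+r_j)·cross = 28·112.0000 = 3136.0000
edge 2: (14,12.5)→(13.5,35.5)  cross = 14·35.5 − 13.5·12.5 = 328.2500; (r_i+r_j)·cross = 27.5·328.2500 = 9026.8750
edge 3: (13.5,35.5)→(3.5,0.5)  cross = 13.5·0.5 − 3.5·35.5 = -117.5000; (r_i+r_j)·cross = 17·-117.5000 = -1997.5000
Σcross = 331.5000 → A = |Σcross|/2 = 165.7500 mm²
Σ(r_i+r_j)·cross = 10318.5000 → first moment M = |Σ|/6 = 1719.7500
R_c = M/A = 1719.7500/165.7500 = 10.3756 mm
θ = 62° = 1.082104 rad
V = θ·R_c·A = 1.082104·10.3756·165.7500 = 1860.949 mm³

Volume = 1860.949 mm³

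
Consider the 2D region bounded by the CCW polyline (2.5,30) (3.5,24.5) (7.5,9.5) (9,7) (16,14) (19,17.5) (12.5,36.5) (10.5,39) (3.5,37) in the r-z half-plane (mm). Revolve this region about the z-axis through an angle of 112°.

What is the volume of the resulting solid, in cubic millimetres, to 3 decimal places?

Volume = 6298.550 mm³

Profile (r,z), 9 vertices: (2.5,30) (3.5,24.5) (7.5,9.5) (9,7) (16,14) (19,17.5) (12.5,36.5) (10.5,39) (3.5,37)
edge 0: (2.5,30)→(3.5,24.5)  cross = 2.5·24.5 − 3.5·30 = -43.7500; (r_i+r_j)·cross = 6·-43.7500 = -262.5000
edge 1: (3.5,24.5)→(7.5,9.5)  cross = 3.5·9.5 − 7.5·24.5 = -150.5000; (r_i+r_j)·cross = 11·-150.5000 = -1655.5000
edge 2: (7.5,9.5)→(9,7)  cross = 7.5·7 − 9·9.5 = -33.0000; (r_i+r_j)·cross = 16.5·-33.0000 = -544.5000
edge 3: (9,7)→(16,14)  cross = 9·14 − 16·7 = 14.0000; (r_i+r_j)·cross = 25·14.0000 = 350.0000
edge 4: (16,14)→(19,17.5)  cross = 16·17.5 − 19·14 = 14.0000; (r_i+r_j)·cross = 35·14.0000 = 490.0000
edge 5: (19,17.5)→(12.5,36.5)  cross = 19·36.5 − 12.5·17.5 = 474.7500; (r_i+r_j)·cross = 31.5·474.7500 = 14954.6250
edge 6: (12.5,36.5)→(10.5,39)  cross = 12.5·39 − 10.5·36.5 = 104.2500; (r_i+r_j)·cross = 23·104.2500 = 2397.7500
edge 7: (10.5,39)→(3.5,37)  cross = 10.5·37 − 3.5·39 = 252.0000; (r_i+r_j)·cross = 14·252.0000 = 3528.0000
edge 8: (3.5,37)→(2.5,30)  cross = 3.5·30 − 2.5·37 = 12.5000; (r_i+r_j)·cross = 6·12.5000 = 75.0000
Σcross = 644.2500 → A = |Σcross|/2 = 322.1250 mm²
Σ(r_i+r_j)·cross = 19332.8750 → first moment M = |Σ|/6 = 3222.1458
R_c = M/A = 3222.1458/322.1250 = 10.0028 mm
θ = 112° = 1.954769 rad
V = θ·R_c·A = 1.954769·10.0028·322.1250 = 6298.550 mm³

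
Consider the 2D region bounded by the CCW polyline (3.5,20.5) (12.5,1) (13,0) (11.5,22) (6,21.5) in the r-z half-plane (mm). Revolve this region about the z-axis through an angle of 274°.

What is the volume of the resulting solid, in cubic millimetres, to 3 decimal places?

Profile (r,z), 5 vertices: (3.5,20.5) (12.5,1) (13,0) (11.5,22) (6,21.5)
edge 0: (3.5,20.5)→(12.5,1)  cross = 3.5·1 − 12.5·20.5 = -252.7500; (r_i+r_j)·cross = 16·-252.7500 = -4044.0000
edge 1: (12.5,1)→(13,0)  cross = 12.5·0 − 13·1 = -13.0000; (r_i+r_j)·cross = 25.5·-13.0000 = -331.5000
edge 2: (13,0)→(11.5,22)  cross = 13·22 − 11.5·0 = 286.0000; (r_i+r_j)·cross = 24.5·286.0000 = 7007.0000
edge 3: (11.5,22)→(6,21.5)  cross = 11.5·21.5 − 6·22 = 115.2500; (r_i+r_j)·cross = 17.5·115.2500 = 2016.8750
edge 4: (6,21.5)→(3.5,20.5)  cross = 6·20.5 − 3.5·21.5 = 47.7500; (r_i+r_j)·cross = 9.5·47.7500 = 453.6250
Σcross = 183.2500 → A = |Σcross|/2 = 91.6250 mm²
Σ(r_i+r_j)·cross = 5102.0000 → first moment M = |Σ|/6 = 850.3333
R_c = M/A = 850.3333/91.6250 = 9.2806 mm
θ = 274° = 4.782202 rad
V = θ·R_c·A = 4.782202·9.2806·91.6250 = 4066.466 mm³

Volume = 4066.466 mm³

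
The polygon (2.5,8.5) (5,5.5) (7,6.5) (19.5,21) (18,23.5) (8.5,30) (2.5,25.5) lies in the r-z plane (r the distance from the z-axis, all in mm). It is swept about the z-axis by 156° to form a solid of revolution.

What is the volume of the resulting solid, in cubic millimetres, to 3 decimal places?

Volume = 6181.354 mm³

Profile (r,z), 7 vertices: (2.5,8.5) (5,5.5) (7,6.5) (19.5,21) (18,23.5) (8.5,30) (2.5,25.5)
edge 0: (2.5,8.5)→(5,5.5)  cross = 2.5·5.5 − 5·8.5 = -28.7500; (r_i+r_j)·cross = 7.5·-28.7500 = -215.6250
edge 1: (5,5.5)→(7,6.5)  cross = 5·6.5 − 7·5.5 = -6.0000; (r_i+r_j)·cross = 12·-6.0000 = -72.0000
edge 2: (7,6.5)→(19.5,21)  cross = 7·21 − 19.5·6.5 = 20.2500; (r_i+r_j)·cross = 26.5·20.2500 = 536.6250
edge 3: (19.5,21)→(18,23.5)  cross = 19.5·23.5 − 18·21 = 80.2500; (r_i+r_j)·cross = 37.5·80.2500 = 3009.3750
edge 4: (18,23.5)→(8.5,30)  cross = 18·30 − 8.5·23.5 = 340.2500; (r_i+r_j)·cross = 26.5·340.2500 = 9016.6250
edge 5: (8.5,30)→(2.5,25.5)  cross = 8.5·25.5 − 2.5·30 = 141.7500; (r_i+r_j)·cross = 11·141.7500 = 1559.2500
edge 6: (2.5,25.5)→(2.5,8.5)  cross = 2.5·8.5 − 2.5·25.5 = -42.5000; (r_i+r_j)·cross = 5·-42.5000 = -212.5000
Σcross = 505.2500 → A = |Σcross|/2 = 252.6250 mm²
Σ(r_i+r_j)·cross = 13621.7500 → first moment M = |Σ|/6 = 2270.2917
R_c = M/A = 2270.2917/252.6250 = 8.9868 mm
θ = 156° = 2.722714 rad
V = θ·R_c·A = 2.722714·8.9868·252.6250 = 6181.354 mm³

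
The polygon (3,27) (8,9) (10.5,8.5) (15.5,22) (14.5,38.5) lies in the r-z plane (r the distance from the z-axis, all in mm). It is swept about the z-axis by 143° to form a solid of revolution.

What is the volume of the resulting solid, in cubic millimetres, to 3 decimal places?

Volume = 5479.887 mm³

Profile (r,z), 5 vertices: (3,27) (8,9) (10.5,8.5) (15.5,22) (14.5,38.5)
edge 0: (3,27)→(8,9)  cross = 3·9 − 8·27 = -189.0000; (r_i+r_j)·cross = 11·-189.0000 = -2079.0000
edge 1: (8,9)→(10.5,8.5)  cross = 8·8.5 − 10.5·9 = -26.5000; (r_i+r_j)·cross = 18.5·-26.5000 = -490.2500
edge 2: (10.5,8.5)→(15.5,22)  cross = 10.5·22 − 15.5·8.5 = 99.2500; (r_i+r_j)·cross = 26·99.2500 = 2580.5000
edge 3: (15.5,22)→(14.5,38.5)  cross = 15.5·38.5 − 14.5·22 = 277.7500; (r_i+r_j)·cross = 30·277.7500 = 8332.5000
edge 4: (14.5,38.5)→(3,27)  cross = 14.5·27 − 3·38.5 = 276.0000; (r_i+r_j)·cross = 17.5·276.0000 = 4830.0000
Σcross = 437.5000 → A = |Σcross|/2 = 218.7500 mm²
Σ(r_i+r_j)·cross = 13173.7500 → first moment M = |Σ|/6 = 2195.6250
R_c = M/A = 2195.6250/218.7500 = 10.0371 mm
θ = 143° = 2.495821 rad
V = θ·R_c·A = 2.495821·10.0371·218.7500 = 5479.887 mm³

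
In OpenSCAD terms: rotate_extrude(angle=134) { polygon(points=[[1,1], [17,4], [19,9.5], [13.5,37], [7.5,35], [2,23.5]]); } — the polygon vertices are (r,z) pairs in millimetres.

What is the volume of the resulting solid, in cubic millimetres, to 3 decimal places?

Volume = 10354.095 mm³

Profile (r,z), 6 vertices: (1,1) (17,4) (19,9.5) (13.5,37) (7.5,35) (2,23.5)
edge 0: (1,1)→(17,4)  cross = 1·4 − 17·1 = -13.0000; (r_i+r_j)·cross = 18·-13.0000 = -234.0000
edge 1: (17,4)→(19,9.5)  cross = 17·9.5 − 19·4 = 85.5000; (r_i+r_j)·cross = 36·85.5000 = 3078.0000
edge 2: (19,9.5)→(13.5,37)  cross = 19·37 − 13.5·9.5 = 574.7500; (r_i+r_j)·cross = 32.5·574.7500 = 18679.3750
edge 3: (13.5,37)→(7.5,35)  cross = 13.5·35 − 7.5·37 = 195.0000; (r_i+r_j)·cross = 21·195.0000 = 4095.0000
edge 4: (7.5,35)→(2,23.5)  cross = 7.5·23.5 − 2·35 = 106.2500; (r_i+r_j)·cross = 9.5·106.2500 = 1009.3750
edge 5: (2,23.5)→(1,1)  cross = 2·1 − 1·23.5 = -21.5000; (r_i+r_j)·cross = 3·-21.5000 = -64.5000
Σcross = 927.0000 → A = |Σcross|/2 = 463.5000 mm²
Σ(r_i+r_j)·cross = 26563.2500 → first moment M = |Σ|/6 = 4427.2083
R_c = M/A = 4427.2083/463.5000 = 9.5517 mm
θ = 134° = 2.338741 rad
V = θ·R_c·A = 2.338741·9.5517·463.5000 = 10354.095 mm³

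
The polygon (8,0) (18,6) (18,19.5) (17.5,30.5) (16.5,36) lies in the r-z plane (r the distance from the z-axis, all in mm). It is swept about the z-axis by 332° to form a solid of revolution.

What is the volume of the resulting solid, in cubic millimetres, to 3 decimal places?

Profile (r,z), 5 vertices: (8,0) (18,6) (18,19.5) (17.5,30.5) (16.5,36)
edge 0: (8,0)→(18,6)  cross = 8·6 − 18·0 = 48.0000; (r_i+r_j)·cross = 26·48.0000 = 1248.0000
edge 1: (18,6)→(18,19.5)  cross = 18·19.5 − 18·6 = 243.0000; (r_i+r_j)·cross = 36·243.0000 = 8748.0000
edge 2: (18,19.5)→(17.5,30.5)  cross = 18·30.5 − 17.5·19.5 = 207.7500; (r_i+r_j)·cross = 35.5·207.7500 = 7375.1250
edge 3: (17.5,30.5)→(16.5,36)  cross = 17.5·36 − 16.5·30.5 = 126.7500; (r_i+r_j)·cross = 34·126.7500 = 4309.5000
edge 4: (16.5,36)→(8,0)  cross = 16.5·0 − 8·36 = -288.0000; (r_i+r_j)·cross = 24.5·-288.0000 = -7056.0000
Σcross = 337.5000 → A = |Σcross|/2 = 168.7500 mm²
Σ(r_i+r_j)·cross = 14624.6250 → first moment M = |Σ|/6 = 2437.4375
R_c = M/A = 2437.4375/168.7500 = 14.4441 mm
θ = 332° = 5.794493 rad
V = θ·R_c·A = 5.794493·14.4441·168.7500 = 14123.715 mm³

Volume = 14123.715 mm³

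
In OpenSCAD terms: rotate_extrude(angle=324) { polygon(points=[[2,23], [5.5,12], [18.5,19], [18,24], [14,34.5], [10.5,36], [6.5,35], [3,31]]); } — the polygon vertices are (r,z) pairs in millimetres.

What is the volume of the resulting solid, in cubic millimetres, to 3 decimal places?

Volume = 15030.989 mm³

Profile (r,z), 8 vertices: (2,23) (5.5,12) (18.5,19) (18,24) (14,34.5) (10.5,36) (6.5,35) (3,31)
edge 0: (2,23)→(5.5,12)  cross = 2·12 − 5.5·23 = -102.5000; (r_i+r_j)·cross = 7.5·-102.5000 = -768.7500
edge 1: (5.5,12)→(18.5,19)  cross = 5.5·19 − 18.5·12 = -117.5000; (r_i+r_j)·cross = 24·-117.5000 = -2820.0000
edge 2: (18.5,19)→(18,24)  cross = 18.5·24 − 18·19 = 102.0000; (r_i+r_j)·cross = 36.5·102.0000 = 3723.0000
edge 3: (18,24)→(14,34.5)  cross = 18·34.5 − 14·24 = 285.0000; (r_i+r_j)·cross = 32·285.0000 = 9120.0000
edge 4: (14,34.5)→(10.5,36)  cross = 14·36 − 10.5·34.5 = 141.7500; (r_i+r_j)·cross = 24.5·141.7500 = 3472.8750
edge 5: (10.5,36)→(6.5,35)  cross = 10.5·35 − 6.5·36 = 133.5000; (r_i+r_j)·cross = 17·133.5000 = 2269.5000
edge 6: (6.5,35)→(3,31)  cross = 6.5·31 − 3·35 = 96.5000; (r_i+r_j)·cross = 9.5·96.5000 = 916.7500
edge 7: (3,31)→(2,23)  cross = 3·23 − 2·31 = 7.0000; (r_i+r_j)·cross = 5·7.0000 = 35.0000
Σcross = 545.7500 → A = |Σcross|/2 = 272.8750 mm²
Σ(r_i+r_j)·cross = 15948.3750 → first moment M = |Σ|/6 = 2658.0625
R_c = M/A = 2658.0625/272.8750 = 9.7410 mm
θ = 324° = 5.654867 rad
V = θ·R_c·A = 5.654867·9.7410·272.8750 = 15030.989 mm³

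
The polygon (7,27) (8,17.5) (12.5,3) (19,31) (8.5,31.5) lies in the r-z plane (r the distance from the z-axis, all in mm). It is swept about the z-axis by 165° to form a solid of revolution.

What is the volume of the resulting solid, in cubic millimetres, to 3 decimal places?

Profile (r,z), 5 vertices: (7,27) (8,17.5) (12.5,3) (19,31) (8.5,31.5)
edge 0: (7,27)→(8,17.5)  cross = 7·17.5 − 8·27 = -93.5000; (r_i+r_j)·cross = 15·-93.5000 = -1402.5000
edge 1: (8,17.5)→(12.5,3)  cross = 8·3 − 12.5·17.5 = -194.7500; (r_i+r_j)·cross = 20.5·-194.7500 = -3992.3750
edge 2: (12.5,3)→(19,31)  cross = 12.5·31 − 19·3 = 330.5000; (r_i+r_j)·cross = 31.5·330.5000 = 10410.7500
edge 3: (19,31)→(8.5,31.5)  cross = 19·31.5 − 8.5·31 = 335.0000; (r_i+r_j)·cross = 27.5·335.0000 = 9212.5000
edge 4: (8.5,31.5)→(7,27)  cross = 8.5·27 − 7·31.5 = 9.0000; (r_i+r_j)·cross = 15.5·9.0000 = 139.5000
Σcross = 386.2500 → A = |Σcross|/2 = 193.1250 mm²
Σ(r_i+r_j)·cross = 14367.8750 → first moment M = |Σ|/6 = 2394.6458
R_c = M/A = 2394.6458/193.1250 = 12.3995 mm
θ = 165° = 2.879793 rad
V = θ·R_c·A = 2.879793·12.3995·193.1250 = 6896.085 mm³

Volume = 6896.085 mm³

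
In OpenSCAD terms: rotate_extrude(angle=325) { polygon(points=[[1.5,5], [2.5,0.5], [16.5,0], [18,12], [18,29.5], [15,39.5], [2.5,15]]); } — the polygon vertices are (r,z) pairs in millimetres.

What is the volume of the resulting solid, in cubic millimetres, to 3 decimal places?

Profile (r,z), 7 vertices: (1.5,5) (2.5,0.5) (16.5,0) (18,12) (18,29.5) (15,39.5) (2.5,15)
edge 0: (1.5,5)→(2.5,0.5)  cross = 1.5·0.5 − 2.5·5 = -11.7500; (r_i+r_j)·cross = 4·-11.7500 = -47.0000
edge 1: (2.5,0.5)→(16.5,0)  cross = 2.5·0 − 16.5·0.5 = -8.2500; (r_i+r_j)·cross = 19·-8.2500 = -156.7500
edge 2: (16.5,0)→(18,12)  cross = 16.5·12 − 18·0 = 198.0000; (r_i+r_j)·cross = 34.5·198.0000 = 6831.0000
edge 3: (18,12)→(18,29.5)  cross = 18·29.5 − 18·12 = 315.0000; (r_i+r_j)·cross = 36·315.0000 = 11340.0000
edge 4: (18,29.5)→(15,39.5)  cross = 18·39.5 − 15·29.5 = 268.5000; (r_i+r_j)·cross = 33·268.5000 = 8860.5000
edge 5: (15,39.5)→(2.5,15)  cross = 15·15 − 2.5·39.5 = 126.2500; (r_i+r_j)·cross = 17.5·126.2500 = 2209.3750
edge 6: (2.5,15)→(1.5,5)  cross = 2.5·5 − 1.5·15 = -10.0000; (r_i+r_j)·cross = 4·-10.0000 = -40.0000
Σcross = 877.7500 → A = |Σcross|/2 = 438.8750 mm²
Σ(r_i+r_j)·cross = 28997.1250 → first moment M = |Σ|/6 = 4832.8542
R_c = M/A = 4832.8542/438.8750 = 11.0119 mm
θ = 325° = 5.672320 rad
V = θ·R_c·A = 5.672320·11.0119·438.8750 = 27413.496 mm³

Volume = 27413.496 mm³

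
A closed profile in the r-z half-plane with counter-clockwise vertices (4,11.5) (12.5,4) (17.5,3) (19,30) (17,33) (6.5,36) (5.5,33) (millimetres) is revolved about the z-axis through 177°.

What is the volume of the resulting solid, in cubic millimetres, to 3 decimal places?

Profile (r,z), 7 vertices: (4,11.5) (12.5,4) (17.5,3) (19,30) (17,33) (6.5,36) (5.5,33)
edge 0: (4,11.5)→(12.5,4)  cross = 4·4 − 12.5·11.5 = -127.7500; (r_i+r_j)·cross = 16.5·-127.7500 = -2107.8750
edge 1: (12.5,4)→(17.5,3)  cross = 12.5·3 − 17.5·4 = -32.5000; (r_i+r_j)·cross = 30·-32.5000 = -975.0000
edge 2: (17.5,3)→(19,30)  cross = 17.5·30 − 19·3 = 468.0000; (r_i+r_j)·cross = 36.5·468.0000 = 17082.0000
edge 3: (19,30)→(17,33)  cross = 19·33 − 17·30 = 117.0000; (r_i+r_j)·cross = 36·117.0000 = 4212.0000
edge 4: (17,33)→(6.5,36)  cross = 17·36 − 6.5·33 = 397.5000; (r_i+r_j)·cross = 23.5·397.5000 = 9341.2500
edge 5: (6.5,36)→(5.5,33)  cross = 6.5·33 − 5.5·36 = 16.5000; (r_i+r_j)·cross = 12·16.5000 = 198.0000
edge 6: (5.5,33)→(4,11.5)  cross = 5.5·11.5 − 4·33 = -68.7500; (r_i+r_j)·cross = 9.5·-68.7500 = -653.1250
Σcross = 770.0000 → A = |Σcross|/2 = 385.0000 mm²
Σ(r_i+r_j)·cross = 27097.2500 → first moment M = |Σ|/6 = 4516.2083
R_c = M/A = 4516.2083/385.0000 = 11.7304 mm
θ = 177° = 3.089233 rad
V = θ·R_c·A = 3.089233·11.7304·385.0000 = 13951.619 mm³

Volume = 13951.619 mm³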